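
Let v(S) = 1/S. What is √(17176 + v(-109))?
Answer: √204067947/109 ≈ 131.06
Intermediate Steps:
√(17176 + v(-109)) = √(17176 + 1/(-109)) = √(17176 - 1/109) = √(1872183/109) = √204067947/109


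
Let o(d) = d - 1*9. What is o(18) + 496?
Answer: 505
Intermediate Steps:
o(d) = -9 + d (o(d) = d - 9 = -9 + d)
o(18) + 496 = (-9 + 18) + 496 = 9 + 496 = 505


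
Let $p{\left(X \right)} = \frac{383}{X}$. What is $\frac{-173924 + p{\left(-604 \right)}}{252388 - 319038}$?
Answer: $\frac{105050479}{40256600} \approx 2.6095$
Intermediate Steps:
$\frac{-173924 + p{\left(-604 \right)}}{252388 - 319038} = \frac{-173924 + \frac{383}{-604}}{252388 - 319038} = \frac{-173924 + 383 \left(- \frac{1}{604}\right)}{-66650} = \left(-173924 - \frac{383}{604}\right) \left(- \frac{1}{66650}\right) = \left(- \frac{105050479}{604}\right) \left(- \frac{1}{66650}\right) = \frac{105050479}{40256600}$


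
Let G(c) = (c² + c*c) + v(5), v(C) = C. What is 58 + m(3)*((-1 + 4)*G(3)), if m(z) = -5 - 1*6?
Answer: -701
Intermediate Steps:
m(z) = -11 (m(z) = -5 - 6 = -11)
G(c) = 5 + 2*c² (G(c) = (c² + c*c) + 5 = (c² + c²) + 5 = 2*c² + 5 = 5 + 2*c²)
58 + m(3)*((-1 + 4)*G(3)) = 58 - 11*(-1 + 4)*(5 + 2*3²) = 58 - 33*(5 + 2*9) = 58 - 33*(5 + 18) = 58 - 33*23 = 58 - 11*69 = 58 - 759 = -701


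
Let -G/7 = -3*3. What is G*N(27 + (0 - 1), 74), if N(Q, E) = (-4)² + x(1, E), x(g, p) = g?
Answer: 1071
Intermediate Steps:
G = 63 (G = -(-21)*3 = -7*(-9) = 63)
N(Q, E) = 17 (N(Q, E) = (-4)² + 1 = 16 + 1 = 17)
G*N(27 + (0 - 1), 74) = 63*17 = 1071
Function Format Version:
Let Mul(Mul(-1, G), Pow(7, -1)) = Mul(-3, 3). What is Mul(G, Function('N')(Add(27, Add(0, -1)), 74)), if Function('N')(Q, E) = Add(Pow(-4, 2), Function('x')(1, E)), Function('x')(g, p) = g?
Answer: 1071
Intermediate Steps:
G = 63 (G = Mul(-7, Mul(-3, 3)) = Mul(-7, -9) = 63)
Function('N')(Q, E) = 17 (Function('N')(Q, E) = Add(Pow(-4, 2), 1) = Add(16, 1) = 17)
Mul(G, Function('N')(Add(27, Add(0, -1)), 74)) = Mul(63, 17) = 1071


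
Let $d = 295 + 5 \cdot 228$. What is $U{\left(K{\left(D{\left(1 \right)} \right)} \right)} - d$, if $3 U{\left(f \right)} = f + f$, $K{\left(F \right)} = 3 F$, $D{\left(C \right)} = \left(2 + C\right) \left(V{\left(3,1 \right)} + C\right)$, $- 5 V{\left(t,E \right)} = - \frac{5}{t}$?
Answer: $-1427$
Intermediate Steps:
$V{\left(t,E \right)} = \frac{1}{t}$ ($V{\left(t,E \right)} = - \frac{\left(-5\right) \frac{1}{t}}{5} = \frac{1}{t}$)
$D{\left(C \right)} = \left(2 + C\right) \left(\frac{1}{3} + C\right)$
$U{\left(f \right)} = \frac{2 f}{3}$ ($U{\left(f \right)} = \frac{f + f}{3} = \frac{2 f}{3}$)
$d = 1435$ ($d = 295 + 1140 = 1435$)
$U{\left(K{\left(D{\left(1 \right)} \right)} \right)} - d = \frac{2 \cdot 3 \left(\frac{2}{3} + 1^{2} + \frac{7}{3} \cdot 1\right)}{3} - 1435 = \frac{2 \cdot 3 \left(\frac{2}{3} + 1 + \frac{7}{3}\right)}{3} - 1435 = \frac{2 \cdot 3 \cdot 4}{3} - 1435 = \frac{2}{3} \cdot 12 - 1435 = 8 - 1435 = -1427$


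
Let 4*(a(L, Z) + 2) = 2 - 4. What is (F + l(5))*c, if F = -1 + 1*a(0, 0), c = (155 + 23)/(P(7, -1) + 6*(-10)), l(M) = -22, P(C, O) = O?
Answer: 4539/61 ≈ 74.410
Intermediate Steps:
c = -178/61 (c = (155 + 23)/(-1 + 6*(-10)) = 178/(-1 - 60) = 178/(-61) = 178*(-1/61) = -178/61 ≈ -2.9180)
a(L, Z) = -5/2 (a(L, Z) = -2 + (2 - 4)/4 = -2 + (1/4)*(-2) = -2 - 1/2 = -5/2)
F = -7/2 (F = -1 + 1*(-5/2) = -1 - 5/2 = -7/2 ≈ -3.5000)
(F + l(5))*c = (-7/2 - 22)*(-178/61) = -51/2*(-178/61) = 4539/61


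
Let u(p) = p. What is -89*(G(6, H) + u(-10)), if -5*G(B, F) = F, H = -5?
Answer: 801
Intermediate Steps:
G(B, F) = -F/5
-89*(G(6, H) + u(-10)) = -89*(-1/5*(-5) - 10) = -89*(1 - 10) = -89*(-9) = 801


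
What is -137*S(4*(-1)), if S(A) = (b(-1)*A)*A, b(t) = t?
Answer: 2192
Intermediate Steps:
S(A) = -A**2 (S(A) = (-A)*A = -A**2)
-137*S(4*(-1)) = -(-137)*(4*(-1))**2 = -(-137)*(-4)**2 = -(-137)*16 = -137*(-16) = 2192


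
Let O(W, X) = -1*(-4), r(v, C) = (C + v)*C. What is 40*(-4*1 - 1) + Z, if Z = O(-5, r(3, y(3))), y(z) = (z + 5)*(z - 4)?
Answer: -196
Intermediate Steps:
y(z) = (-4 + z)*(5 + z) (y(z) = (5 + z)*(-4 + z) = (-4 + z)*(5 + z))
r(v, C) = C*(C + v)
O(W, X) = 4
Z = 4
40*(-4*1 - 1) + Z = 40*(-4*1 - 1) + 4 = 40*(-4 - 1) + 4 = 40*(-5) + 4 = -200 + 4 = -196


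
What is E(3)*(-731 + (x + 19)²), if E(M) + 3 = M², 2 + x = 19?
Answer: 3390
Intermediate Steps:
x = 17 (x = -2 + 19 = 17)
E(M) = -3 + M²
E(3)*(-731 + (x + 19)²) = (-3 + 3²)*(-731 + (17 + 19)²) = (-3 + 9)*(-731 + 36²) = 6*(-731 + 1296) = 6*565 = 3390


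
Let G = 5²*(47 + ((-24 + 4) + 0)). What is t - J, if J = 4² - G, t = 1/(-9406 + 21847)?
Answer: 8198620/12441 ≈ 659.00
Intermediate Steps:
G = 675 (G = 25*(47 + (-20 + 0)) = 25*(47 - 20) = 25*27 = 675)
t = 1/12441 ≈ 8.0379e-5
J = -659 (J = 4² - 1*675 = 16 - 675 = -659)
t - J = 1/12441 - 1*(-659) = 1/12441 + 659 = 8198620/12441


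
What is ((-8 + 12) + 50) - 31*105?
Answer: -3201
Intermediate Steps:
((-8 + 12) + 50) - 31*105 = (4 + 50) - 3255 = 54 - 3255 = -3201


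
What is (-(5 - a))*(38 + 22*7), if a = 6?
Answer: 192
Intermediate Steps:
(-(5 - a))*(38 + 22*7) = (-(5 - 1*6))*(38 + 22*7) = (-(5 - 6))*(38 + 154) = -1*(-1)*192 = 1*192 = 192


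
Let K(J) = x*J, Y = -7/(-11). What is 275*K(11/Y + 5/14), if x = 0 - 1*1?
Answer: -67925/14 ≈ -4851.8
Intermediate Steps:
Y = 7/11 (Y = -7*(-1/11) = 7/11 ≈ 0.63636)
x = -1 (x = 0 - 1 = -1)
K(J) = -J
275*K(11/Y + 5/14) = 275*(-(11/(7/11) + 5/14)) = 275*(-(11*(11/7) + 5*(1/14))) = 275*(-(121/7 + 5/14)) = 275*(-1*247/14) = 275*(-247/14) = -67925/14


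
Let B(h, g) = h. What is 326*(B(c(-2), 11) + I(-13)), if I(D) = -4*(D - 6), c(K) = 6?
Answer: 26732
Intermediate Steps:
I(D) = 24 - 4*D (I(D) = -4*(-6 + D) = 24 - 4*D)
326*(B(c(-2), 11) + I(-13)) = 326*(6 + (24 - 4*(-13))) = 326*(6 + (24 + 52)) = 326*(6 + 76) = 326*82 = 26732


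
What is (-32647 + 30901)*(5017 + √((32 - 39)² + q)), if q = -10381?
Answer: -8759682 - 10476*I*√287 ≈ -8.7597e+6 - 1.7747e+5*I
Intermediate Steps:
(-32647 + 30901)*(5017 + √((32 - 39)² + q)) = (-32647 + 30901)*(5017 + √((32 - 39)² - 10381)) = -1746*(5017 + √((-7)² - 10381)) = -1746*(5017 + √(49 - 10381)) = -1746*(5017 + √(-10332)) = -1746*(5017 + 6*I*√287) = -8759682 - 10476*I*√287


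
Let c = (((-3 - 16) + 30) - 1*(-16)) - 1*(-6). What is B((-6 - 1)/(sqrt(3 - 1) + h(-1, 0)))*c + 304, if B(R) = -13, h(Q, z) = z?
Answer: -125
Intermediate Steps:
c = 33 (c = ((-19 + 30) + 16) + 6 = (11 + 16) + 6 = 27 + 6 = 33)
B((-6 - 1)/(sqrt(3 - 1) + h(-1, 0)))*c + 304 = -13*33 + 304 = -429 + 304 = -125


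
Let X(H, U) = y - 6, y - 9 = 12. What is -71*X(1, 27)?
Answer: -1065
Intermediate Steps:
y = 21 (y = 9 + 12 = 21)
X(H, U) = 15 (X(H, U) = 21 - 6 = 15)
-71*X(1, 27) = -71*15 = -1065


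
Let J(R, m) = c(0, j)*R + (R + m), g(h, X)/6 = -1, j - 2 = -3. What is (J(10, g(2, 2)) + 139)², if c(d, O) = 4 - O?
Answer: 37249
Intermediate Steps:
j = -1 (j = 2 - 3 = -1)
g(h, X) = -6 (g(h, X) = 6*(-1) = -6)
J(R, m) = m + 6*R (J(R, m) = (4 - 1*(-1))*R + (R + m) = (4 + 1)*R + (R + m) = 5*R + (R + m) = m + 6*R)
(J(10, g(2, 2)) + 139)² = ((-6 + 6*10) + 139)² = ((-6 + 60) + 139)² = (54 + 139)² = 193² = 37249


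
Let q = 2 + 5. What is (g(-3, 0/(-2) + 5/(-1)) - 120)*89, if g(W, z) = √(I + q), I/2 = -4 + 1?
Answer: -10591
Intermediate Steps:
q = 7
I = -6 (I = 2*(-4 + 1) = 2*(-3) = -6)
g(W, z) = 1 (g(W, z) = √(-6 + 7) = √1 = 1)
(g(-3, 0/(-2) + 5/(-1)) - 120)*89 = (1 - 120)*89 = -119*89 = -10591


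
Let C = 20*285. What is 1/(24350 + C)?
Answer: 1/30050 ≈ 3.3278e-5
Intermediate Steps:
C = 5700
1/(24350 + C) = 1/(24350 + 5700) = 1/30050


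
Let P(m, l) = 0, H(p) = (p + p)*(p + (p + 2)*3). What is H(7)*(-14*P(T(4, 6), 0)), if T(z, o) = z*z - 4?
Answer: 0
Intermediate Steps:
T(z, o) = -4 + z**2 (T(z, o) = z**2 - 4 = -4 + z**2)
H(p) = 2*p*(6 + 4*p) (H(p) = (2*p)*(p + (2 + p)*3) = (2*p)*(p + (6 + 3*p)) = (2*p)*(6 + 4*p) = 2*p*(6 + 4*p))
H(7)*(-14*P(T(4, 6), 0)) = (4*7*(3 + 2*7))*(-14*0) = (4*7*(3 + 14))*0 = (4*7*17)*0 = 476*0 = 0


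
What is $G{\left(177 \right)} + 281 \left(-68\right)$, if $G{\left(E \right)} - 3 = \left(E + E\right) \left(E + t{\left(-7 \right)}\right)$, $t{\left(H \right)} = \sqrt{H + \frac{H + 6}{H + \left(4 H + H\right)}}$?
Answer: $43553 + \frac{59 i \sqrt{12306}}{7} \approx 43553.0 + 935.0 i$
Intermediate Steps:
$t{\left(H \right)} = \sqrt{H + \frac{6 + H}{6 H}}$ ($t{\left(H \right)} = \sqrt{H + \frac{6 + H}{H + 5 H}} = \sqrt{H + \frac{6 + H}{6 H}}$)
$G{\left(E \right)} = 3 + 2 E \left(E + \frac{i \sqrt{12306}}{42}\right)$ ($G{\left(E \right)} = 3 + \left(E + E\right) \left(E + \frac{\sqrt{6 + 36 \left(-7\right) + \frac{36}{-7}}}{6}\right) = 3 + 2 E \left(E + \frac{\sqrt{6 - 252 + 36 \left(- \frac{1}{7}\right)}}{6}\right) = 3 + 2 E \left(E + \frac{\sqrt{6 - 252 - \frac{36}{7}}}{6}\right) = 3 + 2 E \left(E + \frac{\sqrt{- \frac{1758}{7}}}{6}\right) = 3 + 2 E \left(E + \frac{\frac{1}{7} i \sqrt{12306}}{6}\right) = 3 + 2 E \left(E + \frac{i \sqrt{12306}}{42}\right)$)
$G{\left(177 \right)} + 281 \left(-68\right) = \left(3 + 2 \cdot 177^{2} + \frac{1}{21} i 177 \sqrt{12306}\right) + 281 \left(-68\right) = \left(3 + 2 \cdot 31329 + \frac{59 i \sqrt{12306}}{7}\right) - 19108 = \left(3 + 62658 + \frac{59 i \sqrt{12306}}{7}\right) - 19108 = \left(62661 + \frac{59 i \sqrt{12306}}{7}\right) - 19108 = 43553 + \frac{59 i \sqrt{12306}}{7}$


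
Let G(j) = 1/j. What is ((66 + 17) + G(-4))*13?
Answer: 4303/4 ≈ 1075.8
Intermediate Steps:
((66 + 17) + G(-4))*13 = ((66 + 17) + 1/(-4))*13 = (83 - ¼)*13 = (331/4)*13 = 4303/4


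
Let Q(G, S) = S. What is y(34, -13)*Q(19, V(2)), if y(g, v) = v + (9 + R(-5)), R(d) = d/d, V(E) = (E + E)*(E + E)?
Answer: -48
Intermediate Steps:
V(E) = 4*E² (V(E) = (2*E)*(2*E) = 4*E²)
R(d) = 1
y(g, v) = 10 + v (y(g, v) = v + (9 + 1) = v + 10 = 10 + v)
y(34, -13)*Q(19, V(2)) = (10 - 13)*(4*2²) = -12*4 = -3*16 = -48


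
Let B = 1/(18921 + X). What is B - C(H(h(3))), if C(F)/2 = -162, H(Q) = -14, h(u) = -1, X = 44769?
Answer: 20635561/63690 ≈ 324.00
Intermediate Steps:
C(F) = -324 (C(F) = 2*(-162) = -324)
B = 1/63690 (B = 1/(18921 + 44769) = 1/63690 ≈ 1.5701e-5)
B - C(H(h(3))) = 1/63690 - 1*(-324) = 1/63690 + 324 = 20635561/63690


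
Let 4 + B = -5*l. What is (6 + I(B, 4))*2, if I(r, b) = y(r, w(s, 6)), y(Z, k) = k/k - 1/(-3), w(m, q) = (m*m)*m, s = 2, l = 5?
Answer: 44/3 ≈ 14.667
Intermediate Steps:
B = -29 (B = -4 - 5*5 = -4 - 25 = -29)
w(m, q) = m**3 (w(m, q) = m**2*m = m**3)
y(Z, k) = 4/3 (y(Z, k) = 1 - 1*(-1/3) = 1 + 1/3 = 4/3)
I(r, b) = 4/3
(6 + I(B, 4))*2 = (6 + 4/3)*2 = (22/3)*2 = 44/3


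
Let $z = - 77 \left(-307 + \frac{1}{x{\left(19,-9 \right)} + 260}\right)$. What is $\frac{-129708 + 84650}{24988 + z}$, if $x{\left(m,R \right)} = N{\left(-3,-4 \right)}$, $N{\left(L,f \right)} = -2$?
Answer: $- \frac{894228}{965053} \approx -0.92661$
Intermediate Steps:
$x{\left(m,R \right)} = -2$
$z = \frac{6098785}{258}$ ($z = - 77 \left(-307 + \frac{1}{-2 + 260}\right) = - 77 \left(-307 + \frac{1}{258}\right) = \left(-77\right) \left(- \frac{79205}{258}\right) = \frac{6098785}{258} \approx 23639.0$)
$\frac{-129708 + 84650}{24988 + z} = \frac{-129708 + 84650}{24988 + \frac{6098785}{258}} = - \frac{45058}{\frac{12545689}{258}} = \left(-45058\right) \frac{258}{12545689} = - \frac{894228}{965053}$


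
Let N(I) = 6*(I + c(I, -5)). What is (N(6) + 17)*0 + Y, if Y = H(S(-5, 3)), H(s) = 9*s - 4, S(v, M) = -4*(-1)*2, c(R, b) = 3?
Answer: 68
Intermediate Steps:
S(v, M) = 8 (S(v, M) = 4*2 = 8)
N(I) = 18 + 6*I (N(I) = 6*(I + 3) = 6*(3 + I) = 18 + 6*I)
H(s) = -4 + 9*s
Y = 68 (Y = -4 + 9*8 = -4 + 72 = 68)
(N(6) + 17)*0 + Y = ((18 + 6*6) + 17)*0 + 68 = ((18 + 36) + 17)*0 + 68 = (54 + 17)*0 + 68 = 71*0 + 68 = 0 + 68 = 68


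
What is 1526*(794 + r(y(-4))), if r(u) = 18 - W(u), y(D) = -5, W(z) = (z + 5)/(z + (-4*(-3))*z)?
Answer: 1239112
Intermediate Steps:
W(z) = (5 + z)/(13*z) (W(z) = (5 + z)/(z + 12*z) = (5 + z)/((13*z)) = (5 + z)*(1/(13*z)) = (5 + z)/(13*z))
r(u) = 18 - (5 + u)/(13*u)
1526*(794 + r(y(-4))) = 1526*(794 + (1/13)*(-5 + 233*(-5))/(-5)) = 1526*(794 + (1/13)*(-⅕)*(-5 - 1165)) = 1526*(794 + (1/13)*(-⅕)*(-1170)) = 1526*(794 + 18) = 1526*812 = 1239112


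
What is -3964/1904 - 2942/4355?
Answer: -5716197/2072980 ≈ -2.7575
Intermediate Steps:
-3964/1904 - 2942/4355 = -3964*1/1904 - 2942*1/4355 = -991/476 - 2942/4355 = -5716197/2072980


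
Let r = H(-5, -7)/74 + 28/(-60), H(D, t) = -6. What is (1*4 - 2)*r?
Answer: -608/555 ≈ -1.0955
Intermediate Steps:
r = -304/555 (r = -6/74 + 28/(-60) = -6*1/74 + 28*(-1/60) = -3/37 - 7/15 = -304/555 ≈ -0.54775)
(1*4 - 2)*r = (1*4 - 2)*(-304/555) = (4 - 2)*(-304/555) = 2*(-304/555) = -608/555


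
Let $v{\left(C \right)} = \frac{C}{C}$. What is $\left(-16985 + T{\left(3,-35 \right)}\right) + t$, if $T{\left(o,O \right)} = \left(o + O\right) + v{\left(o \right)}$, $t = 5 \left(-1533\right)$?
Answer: $-24681$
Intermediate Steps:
$t = -7665$
$v{\left(C \right)} = 1$
$T{\left(o,O \right)} = 1 + O + o$ ($T{\left(o,O \right)} = \left(o + O\right) + 1 = \left(O + o\right) + 1 = 1 + O + o$)
$\left(-16985 + T{\left(3,-35 \right)}\right) + t = \left(-16985 + \left(1 - 35 + 3\right)\right) - 7665 = \left(-16985 - 31\right) - 7665 = -17016 - 7665 = -24681$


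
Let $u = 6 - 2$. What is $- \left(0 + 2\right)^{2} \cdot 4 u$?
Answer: $-64$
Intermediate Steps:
$u = 4$
$- \left(0 + 2\right)^{2} \cdot 4 u = - \left(0 + 2\right)^{2} \cdot 4 \cdot 4 = - 2^{2} \cdot 16 = \left(-1\right) 4 \cdot 16 = \left(-4\right) 16 = -64$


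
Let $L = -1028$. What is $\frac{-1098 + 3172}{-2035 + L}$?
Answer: $- \frac{2074}{3063} \approx -0.67711$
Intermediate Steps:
$\frac{-1098 + 3172}{-2035 + L} = \frac{-1098 + 3172}{-2035 - 1028} = \frac{2074}{-3063} = 2074 \left(- \frac{1}{3063}\right) = - \frac{2074}{3063}$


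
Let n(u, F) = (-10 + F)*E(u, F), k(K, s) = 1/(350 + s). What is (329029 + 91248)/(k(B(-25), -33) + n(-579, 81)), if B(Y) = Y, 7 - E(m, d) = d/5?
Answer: -666139045/1035317 ≈ -643.42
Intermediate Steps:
E(m, d) = 7 - d/5
n(u, F) = (-10 + F)*(7 - F/5)
(329029 + 91248)/(k(B(-25), -33) + n(-579, 81)) = (329029 + 91248)/(1/(350 - 33) - (-35 + 81)*(-10 + 81)/5) = 420277/(1/317 - 1/5*46*71) = 420277/(1/317 - 3266/5) = 420277/(-1035317/1585) = 420277*(-1585/1035317) = -666139045/1035317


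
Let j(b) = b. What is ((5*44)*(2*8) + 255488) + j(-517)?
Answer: 258491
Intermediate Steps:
((5*44)*(2*8) + 255488) + j(-517) = ((5*44)*(2*8) + 255488) - 517 = (220*16 + 255488) - 517 = (3520 + 255488) - 517 = 259008 - 517 = 258491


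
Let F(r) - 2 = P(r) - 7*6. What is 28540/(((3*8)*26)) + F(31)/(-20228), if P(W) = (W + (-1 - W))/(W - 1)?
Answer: 9252117/202280 ≈ 45.739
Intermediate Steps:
P(W) = -1/(-1 + W)
F(r) = -40 - 1/(-1 + r) (F(r) = 2 + (-1/(-1 + r) - 7*6) = 2 + (-1/(-1 + r) - 42) = 2 + (-42 - 1/(-1 + r)) = -40 - 1/(-1 + r))
28540/(((3*8)*26)) + F(31)/(-20228) = 28540/(((3*8)*26)) + ((39 - 40*31)/(-1 + 31))/(-20228) = 28540/((24*26)) + ((39 - 1240)/30)*(-1/20228) = 28540/624 + ((1/30)*(-1201))*(-1/20228) = 28540*(1/624) - 1201/30*(-1/20228) = 7135/156 + 1201/606840 = 9252117/202280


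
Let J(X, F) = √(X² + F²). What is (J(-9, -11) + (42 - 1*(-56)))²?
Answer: (98 + √202)² ≈ 12592.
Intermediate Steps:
J(X, F) = √(F² + X²)
(J(-9, -11) + (42 - 1*(-56)))² = (√((-11)² + (-9)²) + (42 - 1*(-56)))² = (√(121 + 81) + (42 + 56))² = (√202 + 98)² = (98 + √202)²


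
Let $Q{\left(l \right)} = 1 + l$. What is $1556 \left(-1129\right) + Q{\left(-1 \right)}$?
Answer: $-1756724$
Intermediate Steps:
$1556 \left(-1129\right) + Q{\left(-1 \right)} = 1556 \left(-1129\right) + \left(1 - 1\right) = -1756724 + 0 = -1756724$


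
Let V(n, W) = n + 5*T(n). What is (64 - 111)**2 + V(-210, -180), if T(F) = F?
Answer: 949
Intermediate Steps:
V(n, W) = 6*n (V(n, W) = n + 5*n = 6*n)
(64 - 111)**2 + V(-210, -180) = (64 - 111)**2 + 6*(-210) = (-47)**2 - 1260 = 2209 - 1260 = 949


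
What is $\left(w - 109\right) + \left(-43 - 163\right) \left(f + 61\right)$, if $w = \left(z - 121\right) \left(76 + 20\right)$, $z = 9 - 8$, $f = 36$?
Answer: $-31611$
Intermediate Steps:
$z = 1$ ($z = 9 - 8 = 1$)
$w = -11520$ ($w = \left(1 - 121\right) \left(76 + 20\right) = \left(-120\right) 96 = -11520$)
$\left(w - 109\right) + \left(-43 - 163\right) \left(f + 61\right) = \left(-11520 - 109\right) + \left(-43 - 163\right) \left(36 + 61\right) = -11629 - 19982 = -31611$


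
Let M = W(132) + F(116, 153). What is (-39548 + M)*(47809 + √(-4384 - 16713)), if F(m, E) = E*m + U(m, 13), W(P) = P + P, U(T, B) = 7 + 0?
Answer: -1029279961 - 365993*I*√73 ≈ -1.0293e+9 - 3.127e+6*I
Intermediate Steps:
U(T, B) = 7
W(P) = 2*P
F(m, E) = 7 + E*m (F(m, E) = E*m + 7 = 7 + E*m)
M = 18019 (M = 2*132 + (7 + 153*116) = 264 + (7 + 17748) = 264 + 17755 = 18019)
(-39548 + M)*(47809 + √(-4384 - 16713)) = (-39548 + 18019)*(47809 + √(-4384 - 16713)) = -21529*(47809 + √(-21097)) = -21529*(47809 + 17*I*√73) = -1029279961 - 365993*I*√73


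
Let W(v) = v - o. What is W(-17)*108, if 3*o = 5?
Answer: -2016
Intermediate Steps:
o = 5/3 (o = (⅓)*5 = 5/3 ≈ 1.6667)
W(v) = -5/3 + v (W(v) = v - 1*5/3 = v - 5/3 = -5/3 + v)
W(-17)*108 = (-5/3 - 17)*108 = -56/3*108 = -2016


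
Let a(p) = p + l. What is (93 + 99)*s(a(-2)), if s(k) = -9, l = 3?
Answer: -1728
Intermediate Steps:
a(p) = 3 + p (a(p) = p + 3 = 3 + p)
(93 + 99)*s(a(-2)) = (93 + 99)*(-9) = 192*(-9) = -1728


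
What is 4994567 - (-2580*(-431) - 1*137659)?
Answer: 4020246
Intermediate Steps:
4994567 - (-2580*(-431) - 1*137659) = 4994567 - (1111980 - 137659) = 4994567 - 1*974321 = 4994567 - 974321 = 4020246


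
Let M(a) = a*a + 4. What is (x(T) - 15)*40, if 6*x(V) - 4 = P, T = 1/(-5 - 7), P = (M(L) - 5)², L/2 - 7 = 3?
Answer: 3182300/3 ≈ 1.0608e+6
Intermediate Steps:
L = 20 (L = 14 + 2*3 = 14 + 6 = 20)
M(a) = 4 + a² (M(a) = a² + 4 = 4 + a²)
P = 159201 (P = ((4 + 20²) - 5)² = ((4 + 400) - 5)² = (404 - 5)² = 399² = 159201)
T = -1/12 (T = 1/(-12) = -1/12 ≈ -0.083333)
x(V) = 159205/6 (x(V) = ⅔ + (⅙)*159201 = ⅔ + 53067/2 = 159205/6)
(x(T) - 15)*40 = (159205/6 - 15)*40 = (159115/6)*40 = 3182300/3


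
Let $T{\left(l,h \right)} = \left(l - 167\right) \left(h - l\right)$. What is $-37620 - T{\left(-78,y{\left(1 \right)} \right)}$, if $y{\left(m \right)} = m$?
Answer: $-18265$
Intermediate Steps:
$T{\left(l,h \right)} = \left(-167 + l\right) \left(h - l\right)$
$-37620 - T{\left(-78,y{\left(1 \right)} \right)} = -37620 - \left(- \left(-78\right)^{2} - 167 + 167 \left(-78\right) + 1 \left(-78\right)\right) = -37620 - \left(\left(-1\right) 6084 - 167 - 13026 - 78\right) = -37620 - \left(-6084 - 167 - 13026 - 78\right) = -37620 - -19355 = -37620 + 19355 = -18265$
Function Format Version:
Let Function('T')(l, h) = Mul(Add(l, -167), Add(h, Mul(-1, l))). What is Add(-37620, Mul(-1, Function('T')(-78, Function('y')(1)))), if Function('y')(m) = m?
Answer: -18265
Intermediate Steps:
Function('T')(l, h) = Mul(Add(-167, l), Add(h, Mul(-1, l)))
Add(-37620, Mul(-1, Function('T')(-78, Function('y')(1)))) = Add(-37620, Mul(-1, Add(Mul(-1, Pow(-78, 2)), Mul(-167, 1), Mul(167, -78), Mul(1, -78)))) = Add(-37620, Mul(-1, Add(Mul(-1, 6084), -167, -13026, -78))) = Add(-37620, Mul(-1, Add(-6084, -167, -13026, -78))) = Add(-37620, Mul(-1, -19355)) = Add(-37620, 19355) = -18265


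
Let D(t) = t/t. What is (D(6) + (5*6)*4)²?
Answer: 14641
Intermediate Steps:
D(t) = 1
(D(6) + (5*6)*4)² = (1 + (5*6)*4)² = (1 + 30*4)² = (1 + 120)² = 121² = 14641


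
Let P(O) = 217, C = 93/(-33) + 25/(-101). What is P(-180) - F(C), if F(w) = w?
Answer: 244493/1111 ≈ 220.07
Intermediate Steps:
C = -3406/1111 (C = 93*(-1/33) + 25*(-1/101) = -31/11 - 25/101 = -3406/1111 ≈ -3.0657)
P(-180) - F(C) = 217 - 1*(-3406/1111) = 217 + 3406/1111 = 244493/1111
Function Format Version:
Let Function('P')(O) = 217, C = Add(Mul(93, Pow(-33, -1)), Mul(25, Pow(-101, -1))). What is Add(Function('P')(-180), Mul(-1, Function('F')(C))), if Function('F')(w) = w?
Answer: Rational(244493, 1111) ≈ 220.07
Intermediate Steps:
C = Rational(-3406, 1111) (C = Add(Mul(93, Rational(-1, 33)), Mul(25, Rational(-1, 101))) = Add(Rational(-31, 11), Rational(-25, 101)) = Rational(-3406, 1111) ≈ -3.0657)
Add(Function('P')(-180), Mul(-1, Function('F')(C))) = Add(217, Mul(-1, Rational(-3406, 1111))) = Add(217, Rational(3406, 1111)) = Rational(244493, 1111)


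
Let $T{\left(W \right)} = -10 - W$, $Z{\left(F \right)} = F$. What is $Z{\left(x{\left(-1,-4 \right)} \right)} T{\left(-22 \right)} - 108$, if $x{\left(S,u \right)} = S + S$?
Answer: $-132$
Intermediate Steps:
$x{\left(S,u \right)} = 2 S$
$Z{\left(x{\left(-1,-4 \right)} \right)} T{\left(-22 \right)} - 108 = 2 \left(-1\right) \left(-10 - -22\right) - 108 = - 2 \left(-10 + 22\right) - 108 = \left(-2\right) 12 - 108 = -24 - 108 = -132$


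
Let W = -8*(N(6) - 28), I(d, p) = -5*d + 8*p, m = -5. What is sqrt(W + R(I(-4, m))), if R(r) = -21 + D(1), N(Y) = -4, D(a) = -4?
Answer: sqrt(231) ≈ 15.199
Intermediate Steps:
R(r) = -25 (R(r) = -21 - 4 = -25)
W = 256 (W = -8*(-4 - 28) = -8*(-32) = 256)
sqrt(W + R(I(-4, m))) = sqrt(256 - 25) = sqrt(231)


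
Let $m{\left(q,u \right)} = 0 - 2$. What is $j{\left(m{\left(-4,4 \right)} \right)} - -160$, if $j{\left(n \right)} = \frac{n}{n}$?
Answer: $161$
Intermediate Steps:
$m{\left(q,u \right)} = -2$ ($m{\left(q,u \right)} = 0 - 2 = -2$)
$j{\left(n \right)} = 1$
$j{\left(m{\left(-4,4 \right)} \right)} - -160 = 1 - -160 = 1 + 160 = 161$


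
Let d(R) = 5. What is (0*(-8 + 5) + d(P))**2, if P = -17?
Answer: 25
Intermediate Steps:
(0*(-8 + 5) + d(P))**2 = (0*(-8 + 5) + 5)**2 = (0*(-3) + 5)**2 = (0 + 5)**2 = 5**2 = 25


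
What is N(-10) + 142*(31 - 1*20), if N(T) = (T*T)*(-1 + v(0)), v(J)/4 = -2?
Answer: 662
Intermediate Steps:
v(J) = -8 (v(J) = 4*(-2) = -8)
N(T) = -9*T² (N(T) = (T*T)*(-1 - 8) = T²*(-9) = -9*T²)
N(-10) + 142*(31 - 1*20) = -9*(-10)² + 142*(31 - 1*20) = -9*100 + 142*(31 - 20) = -900 + 142*11 = -900 + 1562 = 662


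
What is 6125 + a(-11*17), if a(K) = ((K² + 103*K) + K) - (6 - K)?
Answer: 21453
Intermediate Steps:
a(K) = -6 + K² + 105*K (a(K) = (K² + 104*K) + (-6 + K) = -6 + K² + 105*K)
6125 + a(-11*17) = 6125 + (-6 + (-11*17)² + 105*(-11*17)) = 6125 + (-6 + (-187)² + 105*(-187)) = 6125 + (-6 + 34969 - 19635) = 6125 + 15328 = 21453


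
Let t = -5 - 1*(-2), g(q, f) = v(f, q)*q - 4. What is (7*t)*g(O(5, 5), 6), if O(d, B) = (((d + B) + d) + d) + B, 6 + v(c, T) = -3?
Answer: 4809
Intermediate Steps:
v(c, T) = -9 (v(c, T) = -6 - 3 = -9)
O(d, B) = 2*B + 3*d (O(d, B) = (((B + d) + d) + d) + B = ((B + 2*d) + d) + B = (B + 3*d) + B = 2*B + 3*d)
g(q, f) = -4 - 9*q (g(q, f) = -9*q - 4 = -4 - 9*q)
t = -3 (t = -5 + 2 = -3)
(7*t)*g(O(5, 5), 6) = (7*(-3))*(-4 - 9*(2*5 + 3*5)) = -21*(-4 - 9*(10 + 15)) = -21*(-4 - 9*25) = -21*(-4 - 225) = -21*(-229) = 4809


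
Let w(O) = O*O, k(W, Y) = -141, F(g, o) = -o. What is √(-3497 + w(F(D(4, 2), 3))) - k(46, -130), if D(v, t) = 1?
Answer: 141 + 4*I*√218 ≈ 141.0 + 59.059*I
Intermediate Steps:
w(O) = O²
√(-3497 + w(F(D(4, 2), 3))) - k(46, -130) = √(-3497 + (-1*3)²) - 1*(-141) = √(-3497 + (-3)²) + 141 = √(-3497 + 9) + 141 = √(-3488) + 141 = 4*I*√218 + 141 = 141 + 4*I*√218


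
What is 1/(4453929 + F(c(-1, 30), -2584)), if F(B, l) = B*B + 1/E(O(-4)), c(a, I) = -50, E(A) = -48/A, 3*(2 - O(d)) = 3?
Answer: 48/213908591 ≈ 2.2439e-7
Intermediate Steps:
O(d) = 1 (O(d) = 2 - ⅓*3 = 2 - 1 = 1)
F(B, l) = -1/48 + B² (F(B, l) = B*B + 1/(-48/1) = B² + 1/(-48*1) = B² + 1/(-48) = B² - 1/48 = -1/48 + B²)
1/(4453929 + F(c(-1, 30), -2584)) = 1/(4453929 + (-1/48 + (-50)²)) = 1/(4453929 + (-1/48 + 2500)) = 1/(4453929 + 119999/48) = 1/(213908591/48) = 48/213908591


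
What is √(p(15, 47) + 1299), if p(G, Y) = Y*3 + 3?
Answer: √1443 ≈ 37.987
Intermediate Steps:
p(G, Y) = 3 + 3*Y (p(G, Y) = 3*Y + 3 = 3 + 3*Y)
√(p(15, 47) + 1299) = √((3 + 3*47) + 1299) = √((3 + 141) + 1299) = √(144 + 1299) = √1443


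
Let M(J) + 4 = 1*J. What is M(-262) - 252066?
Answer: -252332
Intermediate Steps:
M(J) = -4 + J (M(J) = -4 + 1*J = -4 + J)
M(-262) - 252066 = (-4 - 262) - 252066 = -266 - 252066 = -252332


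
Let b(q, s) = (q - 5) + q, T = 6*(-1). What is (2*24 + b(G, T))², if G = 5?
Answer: 2809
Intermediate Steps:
T = -6
b(q, s) = -5 + 2*q (b(q, s) = (-5 + q) + q = -5 + 2*q)
(2*24 + b(G, T))² = (2*24 + (-5 + 2*5))² = (48 + (-5 + 10))² = (48 + 5)² = 53² = 2809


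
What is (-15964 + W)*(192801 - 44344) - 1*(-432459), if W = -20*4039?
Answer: -14361891549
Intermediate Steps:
W = -80780
(-15964 + W)*(192801 - 44344) - 1*(-432459) = (-15964 - 80780)*(192801 - 44344) - 1*(-432459) = -96744*148457 + 432459 = -14362324008 + 432459 = -14361891549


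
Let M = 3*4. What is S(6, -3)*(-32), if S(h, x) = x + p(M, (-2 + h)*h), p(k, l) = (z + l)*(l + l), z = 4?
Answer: -42912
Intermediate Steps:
M = 12
p(k, l) = 2*l*(4 + l) (p(k, l) = (4 + l)*(l + l) = (4 + l)*(2*l) = 2*l*(4 + l))
S(h, x) = x + 2*h*(-2 + h)*(4 + h*(-2 + h)) (S(h, x) = x + 2*((-2 + h)*h)*(4 + (-2 + h)*h) = x + 2*(h*(-2 + h))*(4 + h*(-2 + h)) = x + 2*h*(-2 + h)*(4 + h*(-2 + h)))
S(6, -3)*(-32) = (-3 + 2*6*(-2 + 6)*(4 + 6*(-2 + 6)))*(-32) = (-3 + 2*6*4*(4 + 6*4))*(-32) = (-3 + 2*6*4*(4 + 24))*(-32) = (-3 + 2*6*4*28)*(-32) = (-3 + 1344)*(-32) = 1341*(-32) = -42912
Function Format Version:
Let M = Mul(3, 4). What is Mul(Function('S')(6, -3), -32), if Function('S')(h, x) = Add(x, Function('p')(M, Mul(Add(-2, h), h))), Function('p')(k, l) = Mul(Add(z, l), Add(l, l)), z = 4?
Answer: -42912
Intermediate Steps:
M = 12
Function('p')(k, l) = Mul(2, l, Add(4, l)) (Function('p')(k, l) = Mul(Add(4, l), Add(l, l)) = Mul(Add(4, l), Mul(2, l)) = Mul(2, l, Add(4, l)))
Function('S')(h, x) = Add(x, Mul(2, h, Add(-2, h), Add(4, Mul(h, Add(-2, h))))) (Function('S')(h, x) = Add(x, Mul(2, Mul(Add(-2, h), h), Add(4, Mul(Add(-2, h), h)))) = Add(x, Mul(2, Mul(h, Add(-2, h)), Add(4, Mul(h, Add(-2, h))))) = Add(x, Mul(2, h, Add(-2, h), Add(4, Mul(h, Add(-2, h))))))
Mul(Function('S')(6, -3), -32) = Mul(Add(-3, Mul(2, 6, Add(-2, 6), Add(4, Mul(6, Add(-2, 6))))), -32) = Mul(Add(-3, Mul(2, 6, 4, Add(4, Mul(6, 4)))), -32) = Mul(Add(-3, Mul(2, 6, 4, Add(4, 24))), -32) = Mul(Add(-3, Mul(2, 6, 4, 28)), -32) = Mul(Add(-3, 1344), -32) = Mul(1341, -32) = -42912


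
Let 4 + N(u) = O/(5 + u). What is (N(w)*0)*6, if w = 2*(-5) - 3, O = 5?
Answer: 0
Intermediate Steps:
w = -13 (w = -10 - 3 = -13)
N(u) = -4 + 5/(5 + u)
(N(w)*0)*6 = (((-15 - 4*(-13))/(5 - 13))*0)*6 = (((-15 + 52)/(-8))*0)*6 = (-⅛*37*0)*6 = -37/8*0*6 = 0*6 = 0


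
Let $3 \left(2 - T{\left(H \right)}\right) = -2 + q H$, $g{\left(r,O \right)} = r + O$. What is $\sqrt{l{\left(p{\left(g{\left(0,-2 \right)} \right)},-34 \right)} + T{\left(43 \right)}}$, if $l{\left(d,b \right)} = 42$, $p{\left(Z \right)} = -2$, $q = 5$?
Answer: $3 i \sqrt{3} \approx 5.1962 i$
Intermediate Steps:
$g{\left(r,O \right)} = O + r$
$T{\left(H \right)} = \frac{8}{3} - \frac{5 H}{3}$ ($T{\left(H \right)} = 2 - \frac{-2 + 5 H}{3} = 2 - \left(- \frac{2}{3} + \frac{5 H}{3}\right) = \frac{8}{3} - \frac{5 H}{3}$)
$\sqrt{l{\left(p{\left(g{\left(0,-2 \right)} \right)},-34 \right)} + T{\left(43 \right)}} = \sqrt{42 + \left(\frac{8}{3} - \frac{215}{3}\right)} = \sqrt{42 - 69} = \sqrt{-27} = 3 i \sqrt{3}$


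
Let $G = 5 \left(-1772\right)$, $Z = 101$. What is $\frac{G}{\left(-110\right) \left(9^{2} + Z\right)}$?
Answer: $\frac{443}{1001} \approx 0.44256$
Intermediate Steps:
$G = -8860$
$\frac{G}{\left(-110\right) \left(9^{2} + Z\right)} = - \frac{8860}{\left(-110\right) \left(9^{2} + 101\right)} = - \frac{8860}{\left(-110\right) \left(81 + 101\right)} = - \frac{8860}{\left(-110\right) 182} = - \frac{8860}{-20020} = \left(-8860\right) \left(- \frac{1}{20020}\right) = \frac{443}{1001}$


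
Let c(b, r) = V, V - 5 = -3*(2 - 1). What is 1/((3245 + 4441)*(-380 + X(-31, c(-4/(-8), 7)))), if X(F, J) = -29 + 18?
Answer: -1/3005226 ≈ -3.3275e-7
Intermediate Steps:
V = 2 (V = 5 - 3*(2 - 1) = 5 - 3*1 = 5 - 3 = 2)
c(b, r) = 2
X(F, J) = -11
1/((3245 + 4441)*(-380 + X(-31, c(-4/(-8), 7)))) = 1/((3245 + 4441)*(-380 - 11)) = 1/(7686*(-391)) = 1/(-3005226) = -1/3005226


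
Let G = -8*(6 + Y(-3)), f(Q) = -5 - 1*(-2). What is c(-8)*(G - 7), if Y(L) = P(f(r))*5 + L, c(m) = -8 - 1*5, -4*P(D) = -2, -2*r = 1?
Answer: 663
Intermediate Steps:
r = -1/2 (r = -1/2*1 = -1/2 ≈ -0.50000)
f(Q) = -3 (f(Q) = -5 + 2 = -3)
P(D) = 1/2 (P(D) = -1/4*(-2) = 1/2)
c(m) = -13 (c(m) = -8 - 5 = -13)
Y(L) = 5/2 + L (Y(L) = (1/2)*5 + L = 5/2 + L)
G = -44 (G = -8*(6 + (5/2 - 3)) = -8*(6 - 1/2) = -8*11/2 = -44)
c(-8)*(G - 7) = -13*(-44 - 7) = -13*(-51) = 663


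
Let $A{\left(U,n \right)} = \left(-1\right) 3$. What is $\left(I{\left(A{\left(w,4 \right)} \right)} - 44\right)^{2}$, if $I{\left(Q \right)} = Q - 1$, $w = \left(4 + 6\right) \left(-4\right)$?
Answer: $2304$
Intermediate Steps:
$w = -40$ ($w = 10 \left(-4\right) = -40$)
$A{\left(U,n \right)} = -3$
$I{\left(Q \right)} = -1 + Q$ ($I{\left(Q \right)} = Q - 1 = -1 + Q$)
$\left(I{\left(A{\left(w,4 \right)} \right)} - 44\right)^{2} = \left(\left(-1 - 3\right) - 44\right)^{2} = \left(-4 - 44\right)^{2} = \left(-48\right)^{2} = 2304$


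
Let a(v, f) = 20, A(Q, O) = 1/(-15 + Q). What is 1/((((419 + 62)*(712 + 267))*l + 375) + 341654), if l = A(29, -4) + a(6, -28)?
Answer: 14/137111025 ≈ 1.0211e-7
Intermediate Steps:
l = 281/14 (l = 1/(-15 + 29) + 20 = 1/14 + 20 = 281/14 ≈ 20.071)
1/((((419 + 62)*(712 + 267))*l + 375) + 341654) = 1/((((419 + 62)*(712 + 267))*(281/14) + 375) + 341654) = 1/(((481*979)*(281/14) + 375) + 341654) = 1/((470899*(281/14) + 375) + 341654) = 1/((132322619/14 + 375) + 341654) = 1/(132327869/14 + 341654) = 1/(137111025/14) = 14/137111025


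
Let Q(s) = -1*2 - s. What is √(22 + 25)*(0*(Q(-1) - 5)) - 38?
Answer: -38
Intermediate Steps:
Q(s) = -2 - s
√(22 + 25)*(0*(Q(-1) - 5)) - 38 = √(22 + 25)*(0*((-2 - 1*(-1)) - 5)) - 38 = √47*(0*((-2 + 1) - 5)) - 38 = √47*(0*(-1 - 5)) - 38 = √47*(0*(-6)) - 38 = √47*0 - 38 = 0 - 38 = -38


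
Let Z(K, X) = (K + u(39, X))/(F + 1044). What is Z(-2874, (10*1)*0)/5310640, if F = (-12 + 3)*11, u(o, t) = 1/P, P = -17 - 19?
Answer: -20693/36133594560 ≈ -5.7268e-7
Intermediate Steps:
P = -36
u(o, t) = -1/36 (u(o, t) = 1/(-36) = -1/36)
F = -99 (F = -9*11 = -99)
Z(K, X) = -1/34020 + K/945 (Z(K, X) = (K - 1/36)/(-99 + 1044) = (-1/36 + K)/945 = (-1/36 + K)*(1/945) = -1/34020 + K/945)
Z(-2874, (10*1)*0)/5310640 = (-1/34020 + (1/945)*(-2874))/5310640 = (-1/34020 - 958/315)*(1/5310640) = -20693/6804*1/5310640 = -20693/36133594560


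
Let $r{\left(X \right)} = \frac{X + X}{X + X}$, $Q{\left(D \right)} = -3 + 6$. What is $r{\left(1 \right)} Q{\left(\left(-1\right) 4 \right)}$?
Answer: $3$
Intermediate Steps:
$Q{\left(D \right)} = 3$
$r{\left(X \right)} = 1$ ($r{\left(X \right)} = \frac{2 X}{2 X} = 2 X \frac{1}{2 X} = 1$)
$r{\left(1 \right)} Q{\left(\left(-1\right) 4 \right)} = 1 \cdot 3 = 3$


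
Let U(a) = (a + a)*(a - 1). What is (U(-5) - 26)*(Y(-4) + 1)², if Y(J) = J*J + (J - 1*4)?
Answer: 2754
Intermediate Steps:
U(a) = 2*a*(-1 + a) (U(a) = (2*a)*(-1 + a) = 2*a*(-1 + a))
Y(J) = -4 + J + J² (Y(J) = J² + (J - 4) = J² + (-4 + J) = -4 + J + J²)
(U(-5) - 26)*(Y(-4) + 1)² = (2*(-5)*(-1 - 5) - 26)*((-4 - 4 + (-4)²) + 1)² = (2*(-5)*(-6) - 26)*((-4 - 4 + 16) + 1)² = (60 - 26)*(8 + 1)² = 34*9² = 34*81 = 2754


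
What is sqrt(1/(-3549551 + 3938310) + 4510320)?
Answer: sqrt(681660718704924679)/388759 ≈ 2123.8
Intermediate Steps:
sqrt(1/(-3549551 + 3938310) + 4510320) = sqrt(1/388759 + 4510320) = sqrt(1753427492881/388759) = sqrt(681660718704924679)/388759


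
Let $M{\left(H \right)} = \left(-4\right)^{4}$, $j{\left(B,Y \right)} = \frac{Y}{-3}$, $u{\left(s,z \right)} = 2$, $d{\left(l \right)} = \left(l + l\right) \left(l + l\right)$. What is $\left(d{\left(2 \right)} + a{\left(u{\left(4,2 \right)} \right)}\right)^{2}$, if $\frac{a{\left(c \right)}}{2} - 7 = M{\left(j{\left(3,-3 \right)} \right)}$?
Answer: $293764$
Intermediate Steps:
$d{\left(l \right)} = 4 l^{2}$ ($d{\left(l \right)} = 2 l 2 l = 4 l^{2}$)
$j{\left(B,Y \right)} = - \frac{Y}{3}$ ($j{\left(B,Y \right)} = Y \left(- \frac{1}{3}\right) = - \frac{Y}{3}$)
$M{\left(H \right)} = 256$
$a{\left(c \right)} = 526$ ($a{\left(c \right)} = 14 + 2 \cdot 256 = 14 + 512 = 526$)
$\left(d{\left(2 \right)} + a{\left(u{\left(4,2 \right)} \right)}\right)^{2} = \left(4 \cdot 2^{2} + 526\right)^{2} = \left(4 \cdot 4 + 526\right)^{2} = \left(16 + 526\right)^{2} = 542^{2} = 293764$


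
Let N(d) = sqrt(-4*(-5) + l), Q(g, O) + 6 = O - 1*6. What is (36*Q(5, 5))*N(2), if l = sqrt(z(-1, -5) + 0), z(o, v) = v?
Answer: -252*sqrt(20 + I*sqrt(5)) ≈ -1128.7 - 62.902*I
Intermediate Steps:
Q(g, O) = -12 + O (Q(g, O) = -6 + (O - 1*6) = -6 + (O - 6) = -6 + (-6 + O) = -12 + O)
l = I*sqrt(5) (l = sqrt(-5 + 0) = sqrt(-5) = I*sqrt(5) ≈ 2.2361*I)
N(d) = sqrt(20 + I*sqrt(5)) (N(d) = sqrt(-4*(-5) + I*sqrt(5)) = sqrt(20 + I*sqrt(5)))
(36*Q(5, 5))*N(2) = (36*(-12 + 5))*sqrt(20 + I*sqrt(5)) = (36*(-7))*sqrt(20 + I*sqrt(5)) = -252*sqrt(20 + I*sqrt(5))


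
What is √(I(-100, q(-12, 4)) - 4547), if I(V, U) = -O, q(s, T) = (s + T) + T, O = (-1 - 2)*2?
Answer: I*√4541 ≈ 67.387*I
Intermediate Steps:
O = -6 (O = -3*2 = -6)
q(s, T) = s + 2*T (q(s, T) = (T + s) + T = s + 2*T)
I(V, U) = 6 (I(V, U) = -1*(-6) = 6)
√(I(-100, q(-12, 4)) - 4547) = √(6 - 4547) = √(-4541) = I*√4541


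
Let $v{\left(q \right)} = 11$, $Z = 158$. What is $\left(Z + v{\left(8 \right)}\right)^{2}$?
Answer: $28561$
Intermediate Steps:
$\left(Z + v{\left(8 \right)}\right)^{2} = \left(158 + 11\right)^{2} = 169^{2} = 28561$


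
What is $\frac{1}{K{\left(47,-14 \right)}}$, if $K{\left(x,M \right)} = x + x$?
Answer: $\frac{1}{94} \approx 0.010638$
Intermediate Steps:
$K{\left(x,M \right)} = 2 x$
$\frac{1}{K{\left(47,-14 \right)}} = \frac{1}{2 \cdot 47} = \frac{1}{94}$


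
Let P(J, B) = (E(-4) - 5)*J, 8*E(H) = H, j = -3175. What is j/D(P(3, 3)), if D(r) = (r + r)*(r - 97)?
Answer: -6350/7491 ≈ -0.84768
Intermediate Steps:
E(H) = H/8
P(J, B) = -11*J/2 (P(J, B) = ((⅛)*(-4) - 5)*J = (-½ - 5)*J = -11*J/2)
D(r) = 2*r*(-97 + r) (D(r) = (2*r)*(-97 + r) = 2*r*(-97 + r))
j/D(P(3, 3)) = -3175*(-1/(33*(-97 - 11/2*3))) = -3175*(-1/(33*(-97 - 33/2))) = -3175/(2*(-33/2)*(-227/2)) = -3175/7491/2 = -3175*2/7491 = -6350/7491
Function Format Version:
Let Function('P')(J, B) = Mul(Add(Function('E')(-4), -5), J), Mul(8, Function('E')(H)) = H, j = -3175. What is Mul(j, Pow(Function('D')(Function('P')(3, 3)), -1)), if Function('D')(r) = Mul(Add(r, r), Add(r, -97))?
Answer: Rational(-6350, 7491) ≈ -0.84768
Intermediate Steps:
Function('E')(H) = Mul(Rational(1, 8), H)
Function('P')(J, B) = Mul(Rational(-11, 2), J) (Function('P')(J, B) = Mul(Add(Mul(Rational(1, 8), -4), -5), J) = Mul(Add(Rational(-1, 2), -5), J) = Mul(Rational(-11, 2), J))
Function('D')(r) = Mul(2, r, Add(-97, r)) (Function('D')(r) = Mul(Mul(2, r), Add(-97, r)) = Mul(2, r, Add(-97, r)))
Mul(j, Pow(Function('D')(Function('P')(3, 3)), -1)) = Mul(-3175, Pow(Mul(2, Mul(Rational(-11, 2), 3), Add(-97, Mul(Rational(-11, 2), 3))), -1)) = Mul(-3175, Pow(Mul(2, Rational(-33, 2), Add(-97, Rational(-33, 2))), -1)) = Mul(-3175, Pow(Mul(2, Rational(-33, 2), Rational(-227, 2)), -1)) = Mul(-3175, Pow(Rational(7491, 2), -1)) = Mul(-3175, Rational(2, 7491)) = Rational(-6350, 7491)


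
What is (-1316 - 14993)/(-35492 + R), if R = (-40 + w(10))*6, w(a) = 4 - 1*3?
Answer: 16309/35726 ≈ 0.45650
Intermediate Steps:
w(a) = 1 (w(a) = 4 - 3 = 1)
R = -234 (R = (-40 + 1)*6 = -39*6 = -234)
(-1316 - 14993)/(-35492 + R) = (-1316 - 14993)/(-35492 - 234) = -16309/(-35726) = -16309*(-1/35726) = 16309/35726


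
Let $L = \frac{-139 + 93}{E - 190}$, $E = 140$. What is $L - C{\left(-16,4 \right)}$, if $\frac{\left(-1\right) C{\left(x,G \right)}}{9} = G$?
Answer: $\frac{923}{25} \approx 36.92$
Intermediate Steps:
$C{\left(x,G \right)} = - 9 G$
$L = \frac{23}{25}$ ($L = \frac{-139 + 93}{140 - 190} = - \frac{46}{-50} = \left(-46\right) \left(- \frac{1}{50}\right) = \frac{23}{25} \approx 0.92$)
$L - C{\left(-16,4 \right)} = \frac{23}{25} - \left(-9\right) 4 = \frac{23}{25} - -36 = \frac{23}{25} + 36 = \frac{923}{25}$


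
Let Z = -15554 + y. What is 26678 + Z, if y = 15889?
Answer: 27013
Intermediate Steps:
Z = 335 (Z = -15554 + 15889 = 335)
26678 + Z = 26678 + 335 = 27013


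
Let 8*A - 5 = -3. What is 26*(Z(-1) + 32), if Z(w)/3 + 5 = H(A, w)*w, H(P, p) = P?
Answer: 845/2 ≈ 422.50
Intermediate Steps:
A = ¼ (A = 5/8 + (⅛)*(-3) = 5/8 - 3/8 = ¼ ≈ 0.25000)
Z(w) = -15 + 3*w/4 (Z(w) = -15 + 3*(w/4) = -15 + 3*w/4)
26*(Z(-1) + 32) = 26*((-15 + (¾)*(-1)) + 32) = 26*((-15 - ¾) + 32) = 26*(-63/4 + 32) = 26*(65/4) = 845/2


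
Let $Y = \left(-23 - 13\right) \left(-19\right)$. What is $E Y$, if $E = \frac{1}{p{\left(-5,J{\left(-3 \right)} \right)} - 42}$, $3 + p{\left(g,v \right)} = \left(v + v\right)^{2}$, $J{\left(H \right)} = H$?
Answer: $-76$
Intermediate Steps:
$Y = 684$ ($Y = \left(-36\right) \left(-19\right) = 684$)
$p{\left(g,v \right)} = -3 + 4 v^{2}$ ($p{\left(g,v \right)} = -3 + \left(v + v\right)^{2} = -3 + \left(2 v\right)^{2} = -3 + 4 v^{2}$)
$E = - \frac{1}{9}$ ($E = \frac{1}{\left(-3 + 4 \left(-3\right)^{2}\right) - 42} = \frac{1}{\left(-3 + 4 \cdot 9\right) - 42} = \frac{1}{\left(-3 + 36\right) - 42} = \frac{1}{33 - 42} = \frac{1}{-9} = - \frac{1}{9} \approx -0.11111$)
$E Y = \left(- \frac{1}{9}\right) 684 = -76$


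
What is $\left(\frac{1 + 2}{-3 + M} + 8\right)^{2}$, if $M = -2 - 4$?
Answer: $\frac{529}{9} \approx 58.778$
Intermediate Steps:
$M = -6$ ($M = -2 - 4 = -6$)
$\left(\frac{1 + 2}{-3 + M} + 8\right)^{2} = \left(\frac{1 + 2}{-3 - 6} + 8\right)^{2} = \left(\frac{3}{-9} + 8\right)^{2} = \left(3 \left(- \frac{1}{9}\right) + 8\right)^{2} = \left(- \frac{1}{3} + 8\right)^{2} = \left(\frac{23}{3}\right)^{2} = \frac{529}{9}$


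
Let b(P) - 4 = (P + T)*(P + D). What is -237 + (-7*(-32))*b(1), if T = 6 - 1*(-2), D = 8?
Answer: 18803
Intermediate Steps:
T = 8 (T = 6 + 2 = 8)
b(P) = 4 + (8 + P)² (b(P) = 4 + (P + 8)*(P + 8) = 4 + (8 + P)*(8 + P) = 4 + (8 + P)²)
-237 + (-7*(-32))*b(1) = -237 + (-7*(-32))*(68 + 1² + 16*1) = -237 + 224*(68 + 1 + 16) = -237 + 224*85 = -237 + 19040 = 18803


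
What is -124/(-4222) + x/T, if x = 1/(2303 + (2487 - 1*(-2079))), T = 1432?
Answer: 609859407/20764657288 ≈ 0.029370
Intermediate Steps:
x = 1/6869 (x = 1/(2303 + (2487 + 2079)) = 1/(2303 + 4566) = 1/6869 ≈ 0.00014558)
-124/(-4222) + x/T = -124/(-4222) + (1/6869)/1432 = -124*(-1/4222) + (1/6869)*(1/1432) = 62/2111 + 1/9836408 = 609859407/20764657288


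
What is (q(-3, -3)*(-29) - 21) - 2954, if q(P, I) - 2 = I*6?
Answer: -2511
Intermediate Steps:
q(P, I) = 2 + 6*I (q(P, I) = 2 + I*6 = 2 + 6*I)
(q(-3, -3)*(-29) - 21) - 2954 = ((2 + 6*(-3))*(-29) - 21) - 2954 = ((2 - 18)*(-29) - 21) - 2954 = (-16*(-29) - 21) - 2954 = (464 - 21) - 2954 = 443 - 2954 = -2511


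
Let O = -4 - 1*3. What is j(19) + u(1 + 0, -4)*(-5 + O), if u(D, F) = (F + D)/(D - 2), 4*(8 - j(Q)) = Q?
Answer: -131/4 ≈ -32.750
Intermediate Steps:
j(Q) = 8 - Q/4
u(D, F) = (D + F)/(-2 + D)
O = -7 (O = -4 - 3 = -7)
j(19) + u(1 + 0, -4)*(-5 + O) = (8 - ¼*19) + (((1 + 0) - 4)/(-2 + (1 + 0)))*(-5 - 7) = (8 - 19/4) + ((1 - 4)/(-2 + 1))*(-12) = 13/4 + (-3/(-1))*(-12) = 13/4 - 1*(-3)*(-12) = 13/4 + 3*(-12) = 13/4 - 36 = -131/4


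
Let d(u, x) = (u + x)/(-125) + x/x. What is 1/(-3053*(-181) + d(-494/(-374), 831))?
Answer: 23375/12916729106 ≈ 1.8097e-6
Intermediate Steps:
d(u, x) = 1 - u/125 - x/125 (d(u, x) = (u + x)*(-1/125) + 1 = (-u/125 - x/125) + 1 = 1 - u/125 - x/125)
1/(-3053*(-181) + d(-494/(-374), 831)) = 1/(-3053*(-181) + (1 - (-494)/(125*(-374)) - 1/125*831)) = 1/(552593 + (1 - (-494)*(-1)/(125*374) - 831/125)) = 1/(552593 + (1 - 1/125*247/187 - 831/125)) = 1/(552593 + (1 - 247/23375 - 831/125)) = 1/(552593 - 132269/23375) = 1/(12916729106/23375) = 23375/12916729106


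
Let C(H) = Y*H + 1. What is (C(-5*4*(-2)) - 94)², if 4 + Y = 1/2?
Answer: 54289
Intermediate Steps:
Y = -7/2 (Y = -4 + 1/2 = -4 + ½ = -7/2 ≈ -3.5000)
C(H) = 1 - 7*H/2 (C(H) = -7*H/2 + 1 = 1 - 7*H/2)
(C(-5*4*(-2)) - 94)² = ((1 - 7*(-5*4)*(-2)/2) - 94)² = ((1 - (-70)*(-2)) - 94)² = ((1 - 7/2*40) - 94)² = ((1 - 140) - 94)² = (-139 - 94)² = (-233)² = 54289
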